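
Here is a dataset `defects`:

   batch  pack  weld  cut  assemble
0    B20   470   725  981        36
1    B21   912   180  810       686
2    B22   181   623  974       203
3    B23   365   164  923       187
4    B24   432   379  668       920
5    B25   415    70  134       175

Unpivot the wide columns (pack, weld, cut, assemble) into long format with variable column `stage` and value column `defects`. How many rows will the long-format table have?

6 batch values × 4 melted columns = 24 rows.

24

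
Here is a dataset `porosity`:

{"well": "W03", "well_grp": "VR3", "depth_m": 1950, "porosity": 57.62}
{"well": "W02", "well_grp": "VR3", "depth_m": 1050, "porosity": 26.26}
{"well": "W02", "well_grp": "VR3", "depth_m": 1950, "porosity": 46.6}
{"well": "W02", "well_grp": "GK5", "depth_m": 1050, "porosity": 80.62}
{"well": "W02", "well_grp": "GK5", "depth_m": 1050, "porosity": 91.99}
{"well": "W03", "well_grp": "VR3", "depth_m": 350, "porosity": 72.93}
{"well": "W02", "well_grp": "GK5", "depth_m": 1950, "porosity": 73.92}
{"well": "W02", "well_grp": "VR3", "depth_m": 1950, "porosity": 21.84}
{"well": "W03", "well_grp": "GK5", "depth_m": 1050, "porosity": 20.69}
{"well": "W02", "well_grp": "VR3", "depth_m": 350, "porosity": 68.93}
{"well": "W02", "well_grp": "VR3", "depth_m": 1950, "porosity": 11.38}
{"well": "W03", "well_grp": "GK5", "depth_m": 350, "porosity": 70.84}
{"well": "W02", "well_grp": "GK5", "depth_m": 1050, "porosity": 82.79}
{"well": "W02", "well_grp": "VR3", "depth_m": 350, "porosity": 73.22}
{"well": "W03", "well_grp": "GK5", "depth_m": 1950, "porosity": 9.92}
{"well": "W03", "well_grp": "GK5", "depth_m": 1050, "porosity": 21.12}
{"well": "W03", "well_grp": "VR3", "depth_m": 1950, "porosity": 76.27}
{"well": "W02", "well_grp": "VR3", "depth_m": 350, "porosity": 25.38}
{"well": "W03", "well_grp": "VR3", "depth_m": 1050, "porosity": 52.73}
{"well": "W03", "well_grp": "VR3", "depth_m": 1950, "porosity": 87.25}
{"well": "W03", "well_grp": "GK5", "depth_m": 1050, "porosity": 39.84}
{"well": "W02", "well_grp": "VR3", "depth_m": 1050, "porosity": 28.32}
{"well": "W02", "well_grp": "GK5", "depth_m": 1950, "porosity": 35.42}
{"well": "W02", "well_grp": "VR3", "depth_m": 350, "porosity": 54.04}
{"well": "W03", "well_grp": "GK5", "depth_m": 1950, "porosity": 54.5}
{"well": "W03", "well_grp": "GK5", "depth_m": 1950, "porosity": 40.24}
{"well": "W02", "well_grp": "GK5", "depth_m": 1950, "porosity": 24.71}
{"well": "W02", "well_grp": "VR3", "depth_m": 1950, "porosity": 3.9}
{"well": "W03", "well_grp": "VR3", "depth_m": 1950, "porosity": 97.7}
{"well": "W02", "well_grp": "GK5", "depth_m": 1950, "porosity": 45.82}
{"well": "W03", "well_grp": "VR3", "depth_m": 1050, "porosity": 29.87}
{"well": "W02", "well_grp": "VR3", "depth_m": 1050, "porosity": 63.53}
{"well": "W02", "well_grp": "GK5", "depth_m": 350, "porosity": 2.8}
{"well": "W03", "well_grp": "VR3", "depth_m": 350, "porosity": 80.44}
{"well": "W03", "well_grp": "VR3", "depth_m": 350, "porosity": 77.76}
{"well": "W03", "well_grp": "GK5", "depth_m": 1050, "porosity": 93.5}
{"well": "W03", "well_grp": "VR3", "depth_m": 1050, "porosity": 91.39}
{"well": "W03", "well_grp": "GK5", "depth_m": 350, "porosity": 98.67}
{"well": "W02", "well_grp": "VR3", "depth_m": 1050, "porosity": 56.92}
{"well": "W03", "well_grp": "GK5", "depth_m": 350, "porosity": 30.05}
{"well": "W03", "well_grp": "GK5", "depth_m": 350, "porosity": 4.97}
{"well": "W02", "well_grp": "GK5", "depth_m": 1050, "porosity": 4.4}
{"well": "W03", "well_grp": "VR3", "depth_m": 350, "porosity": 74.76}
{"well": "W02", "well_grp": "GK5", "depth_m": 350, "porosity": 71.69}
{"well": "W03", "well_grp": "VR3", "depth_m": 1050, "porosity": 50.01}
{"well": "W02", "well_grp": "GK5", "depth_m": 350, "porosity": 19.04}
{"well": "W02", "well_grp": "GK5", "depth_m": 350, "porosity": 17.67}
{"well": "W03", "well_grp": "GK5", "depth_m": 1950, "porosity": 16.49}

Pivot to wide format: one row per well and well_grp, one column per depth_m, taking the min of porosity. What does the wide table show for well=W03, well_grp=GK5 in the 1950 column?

9.92

Rows with well=W03, well_grp=GK5 and depth_m=1950: porosity values are 9.92, 54.5, 40.24, 16.49.
min(9.92, 54.5, 40.24, 16.49) = 9.92.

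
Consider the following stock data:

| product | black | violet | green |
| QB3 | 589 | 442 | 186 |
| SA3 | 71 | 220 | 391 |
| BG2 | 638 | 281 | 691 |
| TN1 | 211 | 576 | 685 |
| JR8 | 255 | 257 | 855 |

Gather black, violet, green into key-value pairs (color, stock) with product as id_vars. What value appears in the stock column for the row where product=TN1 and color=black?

Unpivoting turns each (product, wide-column) pair into one long row.
The wide cell at row TN1, column black holds 211, so the long row (TN1, black) has stock=211.

211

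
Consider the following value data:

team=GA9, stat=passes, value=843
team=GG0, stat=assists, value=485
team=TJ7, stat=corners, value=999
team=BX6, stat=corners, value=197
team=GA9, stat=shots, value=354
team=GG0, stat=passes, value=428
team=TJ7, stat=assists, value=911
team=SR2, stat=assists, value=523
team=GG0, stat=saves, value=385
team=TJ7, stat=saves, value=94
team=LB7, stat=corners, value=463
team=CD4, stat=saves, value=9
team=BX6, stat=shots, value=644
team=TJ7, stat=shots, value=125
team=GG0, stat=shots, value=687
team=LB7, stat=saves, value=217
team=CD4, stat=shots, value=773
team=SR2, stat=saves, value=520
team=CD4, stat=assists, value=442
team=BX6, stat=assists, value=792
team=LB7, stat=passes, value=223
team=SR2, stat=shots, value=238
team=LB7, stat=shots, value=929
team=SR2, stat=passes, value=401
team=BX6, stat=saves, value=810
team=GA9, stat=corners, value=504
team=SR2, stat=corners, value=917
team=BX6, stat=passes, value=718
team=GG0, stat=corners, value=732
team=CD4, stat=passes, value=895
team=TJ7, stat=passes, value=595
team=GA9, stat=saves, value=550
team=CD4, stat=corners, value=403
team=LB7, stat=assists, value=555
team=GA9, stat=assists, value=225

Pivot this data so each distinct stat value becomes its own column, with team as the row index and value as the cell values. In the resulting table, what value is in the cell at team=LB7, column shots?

Wide layout: rows indexed by team, columns are the 5 distinct stat values (passes, assists, corners, shots, saves).
Cell (team=LB7, stat=shots) draws from the long row where team=LB7 and stat=shots, which has value=929.

929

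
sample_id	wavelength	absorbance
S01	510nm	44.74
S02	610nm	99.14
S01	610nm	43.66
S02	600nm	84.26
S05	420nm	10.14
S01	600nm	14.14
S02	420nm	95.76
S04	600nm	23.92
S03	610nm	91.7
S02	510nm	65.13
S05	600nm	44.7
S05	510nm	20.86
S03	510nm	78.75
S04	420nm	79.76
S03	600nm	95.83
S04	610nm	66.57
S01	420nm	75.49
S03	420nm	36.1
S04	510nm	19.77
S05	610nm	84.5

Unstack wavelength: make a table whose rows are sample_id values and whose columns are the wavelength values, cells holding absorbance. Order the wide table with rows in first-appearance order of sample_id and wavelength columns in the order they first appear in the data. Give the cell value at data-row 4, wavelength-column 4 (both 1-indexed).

With rows in first-appearance order of sample_id, row 4 is sample_id=S04. wavelength columns in first-appearance order: 510nm, 610nm, 600nm, 420nm; column 4 is 420nm.
Long rows with sample_id=S04, wavelength=420nm: absorbance = 79.76.

79.76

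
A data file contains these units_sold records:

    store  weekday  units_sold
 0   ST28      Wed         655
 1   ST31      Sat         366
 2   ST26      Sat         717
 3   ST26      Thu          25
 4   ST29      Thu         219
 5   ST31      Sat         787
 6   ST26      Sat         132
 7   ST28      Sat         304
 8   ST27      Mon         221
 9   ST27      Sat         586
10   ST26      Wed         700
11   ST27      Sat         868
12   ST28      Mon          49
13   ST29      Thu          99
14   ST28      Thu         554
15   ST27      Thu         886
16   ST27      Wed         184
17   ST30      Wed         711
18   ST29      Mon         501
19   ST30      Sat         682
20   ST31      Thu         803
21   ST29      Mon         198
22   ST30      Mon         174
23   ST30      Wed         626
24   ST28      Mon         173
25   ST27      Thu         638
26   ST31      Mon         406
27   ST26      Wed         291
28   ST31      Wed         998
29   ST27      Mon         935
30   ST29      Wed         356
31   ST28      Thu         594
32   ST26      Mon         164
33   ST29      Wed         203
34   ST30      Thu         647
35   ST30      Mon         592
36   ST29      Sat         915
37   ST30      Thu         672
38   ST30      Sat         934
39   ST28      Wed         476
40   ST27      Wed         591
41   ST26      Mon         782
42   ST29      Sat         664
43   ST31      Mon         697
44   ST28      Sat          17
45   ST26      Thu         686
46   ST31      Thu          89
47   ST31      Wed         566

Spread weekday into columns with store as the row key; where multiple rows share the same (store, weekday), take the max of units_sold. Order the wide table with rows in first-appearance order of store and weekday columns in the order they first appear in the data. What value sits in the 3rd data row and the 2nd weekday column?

717

With rows in first-appearance order of store, row 3 is store=ST26. weekday columns in first-appearance order: Wed, Sat, Thu, Mon; column 2 is Sat.
Long rows with store=ST26, weekday=Sat: max(717, 132) = 717.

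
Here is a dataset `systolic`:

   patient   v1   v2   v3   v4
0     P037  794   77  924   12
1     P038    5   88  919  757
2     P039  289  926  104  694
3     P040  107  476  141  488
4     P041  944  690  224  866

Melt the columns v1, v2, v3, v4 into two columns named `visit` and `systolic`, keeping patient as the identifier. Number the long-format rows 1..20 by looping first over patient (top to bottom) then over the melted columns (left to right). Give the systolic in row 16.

20 rows total (5 × 4). Row 16: index ⌊(16-1)/4⌋ = 3 into patient → P040; (16-1) mod 4 = 3 into the melted columns → v4.
So row 16 is (P040, v4, 488); systolic = 488.

488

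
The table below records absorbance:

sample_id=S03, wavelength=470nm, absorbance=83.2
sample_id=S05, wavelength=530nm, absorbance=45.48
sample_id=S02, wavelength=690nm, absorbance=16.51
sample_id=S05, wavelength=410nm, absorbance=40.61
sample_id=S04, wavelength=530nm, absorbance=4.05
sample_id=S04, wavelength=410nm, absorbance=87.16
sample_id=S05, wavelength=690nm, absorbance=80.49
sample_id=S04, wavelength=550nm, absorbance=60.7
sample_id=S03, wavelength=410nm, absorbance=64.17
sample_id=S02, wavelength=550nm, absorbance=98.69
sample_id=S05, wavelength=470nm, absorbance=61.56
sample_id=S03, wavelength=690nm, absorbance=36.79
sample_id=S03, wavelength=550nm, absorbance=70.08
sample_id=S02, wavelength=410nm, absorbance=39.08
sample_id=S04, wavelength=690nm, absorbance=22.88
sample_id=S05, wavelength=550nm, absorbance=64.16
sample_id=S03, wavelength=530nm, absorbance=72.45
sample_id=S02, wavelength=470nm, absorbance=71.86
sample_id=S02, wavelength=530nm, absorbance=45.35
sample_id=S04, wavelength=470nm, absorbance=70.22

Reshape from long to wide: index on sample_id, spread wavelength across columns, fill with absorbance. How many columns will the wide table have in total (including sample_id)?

6

1 column for sample_id plus 5 distinct wavelength values → 6 columns.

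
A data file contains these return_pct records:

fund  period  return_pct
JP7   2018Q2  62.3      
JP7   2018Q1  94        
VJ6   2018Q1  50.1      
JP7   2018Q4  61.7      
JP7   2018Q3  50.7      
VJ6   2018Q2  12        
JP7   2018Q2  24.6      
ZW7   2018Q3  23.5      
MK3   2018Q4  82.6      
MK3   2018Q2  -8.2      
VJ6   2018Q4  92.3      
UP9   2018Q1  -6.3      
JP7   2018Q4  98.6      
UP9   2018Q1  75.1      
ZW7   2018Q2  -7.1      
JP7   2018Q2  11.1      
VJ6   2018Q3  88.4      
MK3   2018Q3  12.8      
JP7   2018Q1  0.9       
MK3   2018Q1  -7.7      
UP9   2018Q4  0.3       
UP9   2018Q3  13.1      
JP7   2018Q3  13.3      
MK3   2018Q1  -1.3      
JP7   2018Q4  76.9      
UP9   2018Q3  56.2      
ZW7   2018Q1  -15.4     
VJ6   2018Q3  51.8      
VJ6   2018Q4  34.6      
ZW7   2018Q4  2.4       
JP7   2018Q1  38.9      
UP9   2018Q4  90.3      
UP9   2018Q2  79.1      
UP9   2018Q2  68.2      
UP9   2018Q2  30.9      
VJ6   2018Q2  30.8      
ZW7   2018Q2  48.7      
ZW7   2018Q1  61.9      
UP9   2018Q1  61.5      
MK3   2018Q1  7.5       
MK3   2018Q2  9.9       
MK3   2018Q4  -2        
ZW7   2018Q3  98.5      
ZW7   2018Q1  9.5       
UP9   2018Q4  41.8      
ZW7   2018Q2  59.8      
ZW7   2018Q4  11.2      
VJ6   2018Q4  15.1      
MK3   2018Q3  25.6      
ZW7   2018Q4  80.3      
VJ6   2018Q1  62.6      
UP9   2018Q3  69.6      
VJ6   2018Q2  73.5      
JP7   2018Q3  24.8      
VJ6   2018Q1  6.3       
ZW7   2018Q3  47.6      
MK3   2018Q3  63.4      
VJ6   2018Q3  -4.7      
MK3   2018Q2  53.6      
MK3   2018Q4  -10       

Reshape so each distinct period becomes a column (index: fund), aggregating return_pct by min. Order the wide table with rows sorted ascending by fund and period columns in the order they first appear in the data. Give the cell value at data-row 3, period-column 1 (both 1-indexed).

With rows sorted ascending by fund, row 3 is fund=UP9. period columns in first-appearance order: 2018Q2, 2018Q1, 2018Q4, 2018Q3; column 1 is 2018Q2.
Long rows with fund=UP9, period=2018Q2: min(79.1, 68.2, 30.9) = 30.9.

30.9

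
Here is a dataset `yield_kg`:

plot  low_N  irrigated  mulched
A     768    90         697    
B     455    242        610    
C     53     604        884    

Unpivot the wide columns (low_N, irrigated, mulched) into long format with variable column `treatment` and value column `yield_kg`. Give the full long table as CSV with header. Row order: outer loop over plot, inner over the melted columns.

plot,treatment,yield_kg
A,low_N,768
A,irrigated,90
A,mulched,697
B,low_N,455
B,irrigated,242
B,mulched,610
C,low_N,53
C,irrigated,604
C,mulched,884

Each (plot, column) pair becomes one row: 3 × 3 = 9 rows.
For example, (A, low_N) → yield_kg=768.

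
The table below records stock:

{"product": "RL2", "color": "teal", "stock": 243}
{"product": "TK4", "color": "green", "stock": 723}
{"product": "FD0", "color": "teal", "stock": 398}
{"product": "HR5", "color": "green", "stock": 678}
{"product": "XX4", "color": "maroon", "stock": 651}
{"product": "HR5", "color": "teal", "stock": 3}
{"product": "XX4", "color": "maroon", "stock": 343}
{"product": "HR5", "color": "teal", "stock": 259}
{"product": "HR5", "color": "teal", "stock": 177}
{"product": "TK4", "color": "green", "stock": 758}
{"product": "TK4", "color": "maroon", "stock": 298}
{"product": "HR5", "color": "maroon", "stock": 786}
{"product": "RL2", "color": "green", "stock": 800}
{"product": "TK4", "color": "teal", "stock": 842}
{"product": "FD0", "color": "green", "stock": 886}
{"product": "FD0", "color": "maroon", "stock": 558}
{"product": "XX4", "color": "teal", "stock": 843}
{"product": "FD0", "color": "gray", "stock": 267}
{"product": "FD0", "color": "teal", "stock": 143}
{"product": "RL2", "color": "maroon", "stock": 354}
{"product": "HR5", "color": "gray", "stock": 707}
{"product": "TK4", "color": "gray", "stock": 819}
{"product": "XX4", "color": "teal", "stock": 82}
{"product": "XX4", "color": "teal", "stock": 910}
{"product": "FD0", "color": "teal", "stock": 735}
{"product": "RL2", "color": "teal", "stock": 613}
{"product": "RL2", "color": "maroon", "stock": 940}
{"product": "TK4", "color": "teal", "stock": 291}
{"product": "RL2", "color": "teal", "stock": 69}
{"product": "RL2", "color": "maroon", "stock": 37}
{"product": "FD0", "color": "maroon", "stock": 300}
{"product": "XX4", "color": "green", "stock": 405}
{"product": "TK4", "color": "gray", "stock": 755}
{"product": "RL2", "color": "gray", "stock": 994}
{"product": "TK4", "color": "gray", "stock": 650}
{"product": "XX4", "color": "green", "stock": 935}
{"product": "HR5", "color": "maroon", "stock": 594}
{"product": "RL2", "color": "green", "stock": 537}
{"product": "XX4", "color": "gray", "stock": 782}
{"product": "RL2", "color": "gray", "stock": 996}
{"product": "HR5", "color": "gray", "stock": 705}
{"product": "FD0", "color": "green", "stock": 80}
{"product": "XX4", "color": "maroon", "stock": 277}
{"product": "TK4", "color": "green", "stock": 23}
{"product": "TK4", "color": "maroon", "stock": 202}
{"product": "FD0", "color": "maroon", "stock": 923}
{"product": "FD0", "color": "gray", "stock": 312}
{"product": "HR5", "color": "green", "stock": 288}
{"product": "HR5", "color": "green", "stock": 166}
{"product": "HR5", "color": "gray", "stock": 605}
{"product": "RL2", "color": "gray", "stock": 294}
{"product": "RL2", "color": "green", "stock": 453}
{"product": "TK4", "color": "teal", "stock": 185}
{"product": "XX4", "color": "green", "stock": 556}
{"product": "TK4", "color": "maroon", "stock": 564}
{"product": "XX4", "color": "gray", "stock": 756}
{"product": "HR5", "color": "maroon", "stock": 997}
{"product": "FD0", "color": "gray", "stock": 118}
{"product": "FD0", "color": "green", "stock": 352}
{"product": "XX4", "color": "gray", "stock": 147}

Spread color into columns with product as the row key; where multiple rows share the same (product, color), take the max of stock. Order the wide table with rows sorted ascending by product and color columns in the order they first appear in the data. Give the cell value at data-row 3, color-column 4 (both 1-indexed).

With rows sorted ascending by product, row 3 is product=RL2. color columns in first-appearance order: teal, green, maroon, gray; column 4 is gray.
Long rows with product=RL2, color=gray: max(994, 996, 294) = 996.

996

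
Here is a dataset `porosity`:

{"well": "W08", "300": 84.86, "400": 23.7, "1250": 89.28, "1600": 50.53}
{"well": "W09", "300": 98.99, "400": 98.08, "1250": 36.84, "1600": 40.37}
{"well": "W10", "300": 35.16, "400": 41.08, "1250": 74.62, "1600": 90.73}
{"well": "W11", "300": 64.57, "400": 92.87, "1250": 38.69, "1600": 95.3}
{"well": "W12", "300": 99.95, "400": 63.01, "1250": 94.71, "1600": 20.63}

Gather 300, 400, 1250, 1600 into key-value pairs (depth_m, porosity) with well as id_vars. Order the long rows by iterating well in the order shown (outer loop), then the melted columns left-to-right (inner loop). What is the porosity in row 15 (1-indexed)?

20 rows total (5 × 4). Row 15: index ⌊(15-1)/4⌋ = 3 into well → W11; (15-1) mod 4 = 2 into the melted columns → 1250.
So row 15 is (W11, 1250, 38.69); porosity = 38.69.

38.69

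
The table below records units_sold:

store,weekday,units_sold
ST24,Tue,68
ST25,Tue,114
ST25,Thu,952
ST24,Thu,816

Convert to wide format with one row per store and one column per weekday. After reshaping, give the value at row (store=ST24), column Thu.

816

Wide layout: rows indexed by store, columns are the 2 distinct weekday values (Tue, Thu).
Cell (store=ST24, weekday=Thu) draws from the long row where store=ST24 and weekday=Thu, which has units_sold=816.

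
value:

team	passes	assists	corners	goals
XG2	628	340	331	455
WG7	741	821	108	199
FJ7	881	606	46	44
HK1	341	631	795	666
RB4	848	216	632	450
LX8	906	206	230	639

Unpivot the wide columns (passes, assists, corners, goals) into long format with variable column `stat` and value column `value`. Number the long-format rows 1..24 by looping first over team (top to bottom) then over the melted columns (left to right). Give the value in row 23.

230

24 rows total (6 × 4). Row 23: index ⌊(23-1)/4⌋ = 5 into team → LX8; (23-1) mod 4 = 2 into the melted columns → corners.
So row 23 is (LX8, corners, 230); value = 230.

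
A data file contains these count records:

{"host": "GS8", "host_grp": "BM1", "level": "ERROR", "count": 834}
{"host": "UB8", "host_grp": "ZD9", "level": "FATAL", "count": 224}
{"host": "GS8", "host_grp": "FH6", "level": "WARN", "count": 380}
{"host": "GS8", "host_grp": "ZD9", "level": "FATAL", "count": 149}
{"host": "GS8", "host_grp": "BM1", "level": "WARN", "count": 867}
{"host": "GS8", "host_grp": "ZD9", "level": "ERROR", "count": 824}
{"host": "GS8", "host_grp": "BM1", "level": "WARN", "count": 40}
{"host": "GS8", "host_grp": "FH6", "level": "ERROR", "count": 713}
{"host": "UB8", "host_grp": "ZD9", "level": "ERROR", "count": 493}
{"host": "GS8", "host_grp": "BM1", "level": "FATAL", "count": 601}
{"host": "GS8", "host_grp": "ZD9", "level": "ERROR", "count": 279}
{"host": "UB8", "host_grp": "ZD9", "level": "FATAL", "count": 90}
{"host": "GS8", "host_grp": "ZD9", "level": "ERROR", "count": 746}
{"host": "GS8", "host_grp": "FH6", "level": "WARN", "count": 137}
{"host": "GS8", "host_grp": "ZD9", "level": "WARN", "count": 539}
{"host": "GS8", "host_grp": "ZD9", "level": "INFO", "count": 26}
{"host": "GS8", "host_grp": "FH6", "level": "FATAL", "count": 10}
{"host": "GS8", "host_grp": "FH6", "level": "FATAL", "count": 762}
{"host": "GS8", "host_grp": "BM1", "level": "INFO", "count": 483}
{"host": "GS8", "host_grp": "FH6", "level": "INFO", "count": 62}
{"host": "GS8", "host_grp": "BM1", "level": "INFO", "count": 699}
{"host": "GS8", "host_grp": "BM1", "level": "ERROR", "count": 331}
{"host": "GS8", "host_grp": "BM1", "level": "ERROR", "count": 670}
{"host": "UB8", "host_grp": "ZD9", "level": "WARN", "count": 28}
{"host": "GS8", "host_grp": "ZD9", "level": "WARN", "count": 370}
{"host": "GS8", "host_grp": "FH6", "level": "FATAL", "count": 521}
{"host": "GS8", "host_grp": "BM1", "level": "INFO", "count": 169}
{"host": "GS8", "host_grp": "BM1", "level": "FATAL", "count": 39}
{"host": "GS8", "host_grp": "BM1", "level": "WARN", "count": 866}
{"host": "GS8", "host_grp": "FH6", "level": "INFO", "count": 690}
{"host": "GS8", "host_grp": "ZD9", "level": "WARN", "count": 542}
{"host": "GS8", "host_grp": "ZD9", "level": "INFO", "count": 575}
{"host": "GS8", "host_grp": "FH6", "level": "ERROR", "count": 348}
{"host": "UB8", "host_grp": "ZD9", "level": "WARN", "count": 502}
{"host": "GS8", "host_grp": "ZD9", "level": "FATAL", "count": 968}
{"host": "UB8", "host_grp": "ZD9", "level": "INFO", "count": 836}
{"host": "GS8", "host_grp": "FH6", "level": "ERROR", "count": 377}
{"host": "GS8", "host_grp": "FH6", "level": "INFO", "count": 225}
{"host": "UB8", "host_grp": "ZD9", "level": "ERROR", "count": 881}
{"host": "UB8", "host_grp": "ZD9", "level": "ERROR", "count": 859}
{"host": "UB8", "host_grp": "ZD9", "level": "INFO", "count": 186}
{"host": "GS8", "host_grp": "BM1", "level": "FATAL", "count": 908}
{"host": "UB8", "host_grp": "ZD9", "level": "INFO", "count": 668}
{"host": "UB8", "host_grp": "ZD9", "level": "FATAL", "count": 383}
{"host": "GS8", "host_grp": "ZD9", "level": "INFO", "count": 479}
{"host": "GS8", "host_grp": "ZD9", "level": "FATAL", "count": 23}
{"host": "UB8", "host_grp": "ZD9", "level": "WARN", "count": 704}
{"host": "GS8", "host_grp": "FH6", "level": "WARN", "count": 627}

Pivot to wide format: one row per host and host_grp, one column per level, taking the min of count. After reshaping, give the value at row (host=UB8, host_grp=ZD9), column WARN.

Rows with host=UB8, host_grp=ZD9 and level=WARN: count values are 28, 502, 704.
min(28, 502, 704) = 28.

28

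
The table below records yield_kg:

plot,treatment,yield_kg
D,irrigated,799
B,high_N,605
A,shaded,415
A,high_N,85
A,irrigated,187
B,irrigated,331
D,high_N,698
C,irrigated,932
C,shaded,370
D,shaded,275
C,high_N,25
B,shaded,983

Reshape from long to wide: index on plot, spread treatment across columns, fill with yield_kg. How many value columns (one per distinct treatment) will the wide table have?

3 distinct treatment values: high_N, irrigated, shaded.

3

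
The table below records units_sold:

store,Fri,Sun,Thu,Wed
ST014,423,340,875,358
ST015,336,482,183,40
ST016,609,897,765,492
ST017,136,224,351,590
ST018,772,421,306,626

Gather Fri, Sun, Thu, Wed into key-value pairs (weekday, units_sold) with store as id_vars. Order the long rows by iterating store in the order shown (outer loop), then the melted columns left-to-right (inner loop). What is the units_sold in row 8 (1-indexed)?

20 rows total (5 × 4). Row 8: index ⌊(8-1)/4⌋ = 1 into store → ST015; (8-1) mod 4 = 3 into the melted columns → Wed.
So row 8 is (ST015, Wed, 40); units_sold = 40.

40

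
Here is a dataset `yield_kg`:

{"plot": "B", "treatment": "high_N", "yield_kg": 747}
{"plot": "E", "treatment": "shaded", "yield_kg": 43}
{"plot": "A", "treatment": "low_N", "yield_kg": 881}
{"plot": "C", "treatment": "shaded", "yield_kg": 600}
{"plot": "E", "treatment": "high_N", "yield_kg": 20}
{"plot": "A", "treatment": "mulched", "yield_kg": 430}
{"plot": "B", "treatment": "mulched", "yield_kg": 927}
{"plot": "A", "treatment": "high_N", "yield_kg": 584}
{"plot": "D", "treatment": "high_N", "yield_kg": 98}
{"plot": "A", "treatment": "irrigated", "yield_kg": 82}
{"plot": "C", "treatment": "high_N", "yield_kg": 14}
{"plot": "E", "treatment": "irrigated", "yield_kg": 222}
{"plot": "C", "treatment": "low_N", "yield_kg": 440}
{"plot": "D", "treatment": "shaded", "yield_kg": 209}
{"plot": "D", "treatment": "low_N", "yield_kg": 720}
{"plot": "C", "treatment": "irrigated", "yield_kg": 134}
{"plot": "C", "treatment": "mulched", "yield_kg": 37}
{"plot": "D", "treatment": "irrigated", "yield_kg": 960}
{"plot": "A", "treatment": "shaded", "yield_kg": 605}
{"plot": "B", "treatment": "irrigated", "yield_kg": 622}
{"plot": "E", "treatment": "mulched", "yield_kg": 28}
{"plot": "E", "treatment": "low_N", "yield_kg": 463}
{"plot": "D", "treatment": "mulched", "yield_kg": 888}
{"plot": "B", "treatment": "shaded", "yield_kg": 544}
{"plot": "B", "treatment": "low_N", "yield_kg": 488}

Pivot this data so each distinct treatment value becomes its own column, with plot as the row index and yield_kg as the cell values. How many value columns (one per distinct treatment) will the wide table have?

5

5 distinct treatment values: shaded, low_N, irrigated, high_N, mulched.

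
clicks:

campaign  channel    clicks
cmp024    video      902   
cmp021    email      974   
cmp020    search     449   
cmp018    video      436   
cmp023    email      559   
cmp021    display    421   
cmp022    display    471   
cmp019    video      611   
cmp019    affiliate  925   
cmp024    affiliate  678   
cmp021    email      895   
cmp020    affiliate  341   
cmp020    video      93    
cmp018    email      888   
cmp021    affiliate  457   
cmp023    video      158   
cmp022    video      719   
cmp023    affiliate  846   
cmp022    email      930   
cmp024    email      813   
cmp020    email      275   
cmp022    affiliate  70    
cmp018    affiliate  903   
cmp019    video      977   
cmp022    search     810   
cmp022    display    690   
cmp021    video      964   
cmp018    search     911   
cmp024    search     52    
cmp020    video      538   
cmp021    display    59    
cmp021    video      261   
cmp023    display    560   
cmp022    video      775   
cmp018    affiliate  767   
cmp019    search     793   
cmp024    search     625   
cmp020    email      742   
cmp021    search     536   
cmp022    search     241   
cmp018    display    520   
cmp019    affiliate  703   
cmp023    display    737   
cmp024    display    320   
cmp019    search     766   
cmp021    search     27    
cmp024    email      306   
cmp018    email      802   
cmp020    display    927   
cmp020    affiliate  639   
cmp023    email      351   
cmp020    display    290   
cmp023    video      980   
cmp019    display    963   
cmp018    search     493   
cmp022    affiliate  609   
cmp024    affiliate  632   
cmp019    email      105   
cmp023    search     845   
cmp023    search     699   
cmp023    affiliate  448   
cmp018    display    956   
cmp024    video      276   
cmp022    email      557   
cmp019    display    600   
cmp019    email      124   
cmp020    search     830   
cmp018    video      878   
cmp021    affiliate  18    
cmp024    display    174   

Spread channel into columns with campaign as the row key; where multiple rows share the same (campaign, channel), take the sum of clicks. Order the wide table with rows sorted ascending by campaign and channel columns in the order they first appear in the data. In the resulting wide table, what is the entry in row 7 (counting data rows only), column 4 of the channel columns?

With rows sorted ascending by campaign, row 7 is campaign=cmp024. channel columns in first-appearance order: video, email, search, display, affiliate; column 4 is display.
Long rows with campaign=cmp024, channel=display: 320 + 174 = 494.

494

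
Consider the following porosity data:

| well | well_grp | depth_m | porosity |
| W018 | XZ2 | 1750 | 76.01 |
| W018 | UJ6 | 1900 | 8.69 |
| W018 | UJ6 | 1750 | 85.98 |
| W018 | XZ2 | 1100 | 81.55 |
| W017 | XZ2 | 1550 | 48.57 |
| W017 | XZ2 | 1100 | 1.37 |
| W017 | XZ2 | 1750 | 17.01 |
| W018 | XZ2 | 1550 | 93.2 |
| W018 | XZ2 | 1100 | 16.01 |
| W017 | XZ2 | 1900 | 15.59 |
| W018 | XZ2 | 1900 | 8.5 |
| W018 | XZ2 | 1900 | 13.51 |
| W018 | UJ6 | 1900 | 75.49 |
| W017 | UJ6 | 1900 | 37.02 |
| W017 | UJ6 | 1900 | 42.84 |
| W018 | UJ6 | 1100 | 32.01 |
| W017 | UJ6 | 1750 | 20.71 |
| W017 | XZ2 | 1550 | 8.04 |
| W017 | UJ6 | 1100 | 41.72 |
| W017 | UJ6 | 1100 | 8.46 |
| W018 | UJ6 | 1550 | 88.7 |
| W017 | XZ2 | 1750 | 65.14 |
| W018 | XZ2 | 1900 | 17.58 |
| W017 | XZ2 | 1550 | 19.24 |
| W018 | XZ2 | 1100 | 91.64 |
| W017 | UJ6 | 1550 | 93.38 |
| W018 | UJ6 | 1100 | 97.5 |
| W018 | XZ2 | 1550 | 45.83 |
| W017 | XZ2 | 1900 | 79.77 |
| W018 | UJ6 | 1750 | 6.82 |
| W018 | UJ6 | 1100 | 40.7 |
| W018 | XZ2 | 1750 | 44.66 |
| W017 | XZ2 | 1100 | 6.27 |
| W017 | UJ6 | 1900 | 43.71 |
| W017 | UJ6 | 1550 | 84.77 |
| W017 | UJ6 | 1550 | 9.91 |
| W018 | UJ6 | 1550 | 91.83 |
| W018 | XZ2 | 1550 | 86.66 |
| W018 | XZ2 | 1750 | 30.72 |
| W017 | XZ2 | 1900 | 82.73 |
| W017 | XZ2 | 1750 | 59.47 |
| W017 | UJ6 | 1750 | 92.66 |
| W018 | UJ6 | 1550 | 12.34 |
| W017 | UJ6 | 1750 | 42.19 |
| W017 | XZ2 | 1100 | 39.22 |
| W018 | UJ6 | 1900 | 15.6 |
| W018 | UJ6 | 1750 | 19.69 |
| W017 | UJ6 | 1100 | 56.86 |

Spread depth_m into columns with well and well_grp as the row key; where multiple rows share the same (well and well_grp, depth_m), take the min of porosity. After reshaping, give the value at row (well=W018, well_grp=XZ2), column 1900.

8.5

Rows with well=W018, well_grp=XZ2 and depth_m=1900: porosity values are 8.5, 13.51, 17.58.
min(8.5, 13.51, 17.58) = 8.5.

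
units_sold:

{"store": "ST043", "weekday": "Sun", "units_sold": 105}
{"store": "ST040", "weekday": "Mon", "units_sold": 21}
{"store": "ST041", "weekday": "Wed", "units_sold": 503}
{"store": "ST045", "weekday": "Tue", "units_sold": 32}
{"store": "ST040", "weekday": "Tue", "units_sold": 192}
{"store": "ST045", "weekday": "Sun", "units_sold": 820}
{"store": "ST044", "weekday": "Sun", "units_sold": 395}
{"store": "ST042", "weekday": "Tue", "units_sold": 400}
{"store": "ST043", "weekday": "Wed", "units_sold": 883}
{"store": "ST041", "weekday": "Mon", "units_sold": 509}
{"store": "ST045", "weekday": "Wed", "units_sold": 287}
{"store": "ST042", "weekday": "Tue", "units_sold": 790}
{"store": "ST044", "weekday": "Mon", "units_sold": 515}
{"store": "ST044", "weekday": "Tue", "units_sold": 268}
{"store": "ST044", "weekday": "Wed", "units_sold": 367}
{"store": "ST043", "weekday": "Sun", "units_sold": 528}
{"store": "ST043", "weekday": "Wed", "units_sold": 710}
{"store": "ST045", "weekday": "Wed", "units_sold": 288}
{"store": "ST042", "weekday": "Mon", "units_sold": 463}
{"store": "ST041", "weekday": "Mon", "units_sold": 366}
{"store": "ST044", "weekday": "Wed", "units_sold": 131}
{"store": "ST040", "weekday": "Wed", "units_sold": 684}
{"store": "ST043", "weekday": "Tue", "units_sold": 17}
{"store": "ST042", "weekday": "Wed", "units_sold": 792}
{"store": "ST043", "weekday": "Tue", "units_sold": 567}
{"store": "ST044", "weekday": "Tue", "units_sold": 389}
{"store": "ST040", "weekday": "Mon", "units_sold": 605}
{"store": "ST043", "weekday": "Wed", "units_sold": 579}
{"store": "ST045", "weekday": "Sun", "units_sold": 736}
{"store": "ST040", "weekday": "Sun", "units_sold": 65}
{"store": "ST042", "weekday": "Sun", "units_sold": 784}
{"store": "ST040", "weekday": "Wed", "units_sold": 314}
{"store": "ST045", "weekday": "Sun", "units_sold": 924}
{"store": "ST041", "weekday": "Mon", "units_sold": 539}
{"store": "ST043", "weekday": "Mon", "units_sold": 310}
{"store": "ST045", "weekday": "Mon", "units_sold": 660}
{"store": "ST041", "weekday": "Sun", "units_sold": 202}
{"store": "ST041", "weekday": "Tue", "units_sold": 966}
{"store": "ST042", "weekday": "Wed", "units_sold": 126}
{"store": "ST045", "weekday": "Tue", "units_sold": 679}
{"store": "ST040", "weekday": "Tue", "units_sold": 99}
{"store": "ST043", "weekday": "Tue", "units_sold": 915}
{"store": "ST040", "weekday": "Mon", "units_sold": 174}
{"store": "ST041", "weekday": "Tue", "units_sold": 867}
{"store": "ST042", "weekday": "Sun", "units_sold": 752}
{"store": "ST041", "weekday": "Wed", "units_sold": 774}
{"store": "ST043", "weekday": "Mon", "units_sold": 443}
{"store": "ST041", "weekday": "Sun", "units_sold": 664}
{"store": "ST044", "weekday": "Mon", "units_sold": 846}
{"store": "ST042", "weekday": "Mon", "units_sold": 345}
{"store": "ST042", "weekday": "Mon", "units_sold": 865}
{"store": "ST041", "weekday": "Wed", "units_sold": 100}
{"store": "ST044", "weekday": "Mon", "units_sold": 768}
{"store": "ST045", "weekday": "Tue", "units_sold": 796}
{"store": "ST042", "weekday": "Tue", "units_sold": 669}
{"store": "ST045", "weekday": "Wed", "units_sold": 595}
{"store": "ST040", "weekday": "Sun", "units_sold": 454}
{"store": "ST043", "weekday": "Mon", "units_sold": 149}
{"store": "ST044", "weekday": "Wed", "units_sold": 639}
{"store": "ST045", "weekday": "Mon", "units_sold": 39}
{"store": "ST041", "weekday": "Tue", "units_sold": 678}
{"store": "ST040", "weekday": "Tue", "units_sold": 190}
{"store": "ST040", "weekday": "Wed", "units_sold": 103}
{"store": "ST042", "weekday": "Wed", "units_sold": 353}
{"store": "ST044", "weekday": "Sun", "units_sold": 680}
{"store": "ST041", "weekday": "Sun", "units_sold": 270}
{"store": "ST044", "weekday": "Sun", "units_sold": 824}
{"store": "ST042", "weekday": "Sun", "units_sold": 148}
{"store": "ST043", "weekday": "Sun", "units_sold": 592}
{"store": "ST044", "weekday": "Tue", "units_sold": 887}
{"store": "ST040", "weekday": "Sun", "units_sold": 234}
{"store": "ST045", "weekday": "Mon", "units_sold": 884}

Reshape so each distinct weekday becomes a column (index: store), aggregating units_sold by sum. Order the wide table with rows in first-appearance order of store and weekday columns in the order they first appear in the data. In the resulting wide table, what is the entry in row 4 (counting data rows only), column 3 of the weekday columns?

1170

With rows in first-appearance order of store, row 4 is store=ST045. weekday columns in first-appearance order: Sun, Mon, Wed, Tue; column 3 is Wed.
Long rows with store=ST045, weekday=Wed: 287 + 288 + 595 = 1170.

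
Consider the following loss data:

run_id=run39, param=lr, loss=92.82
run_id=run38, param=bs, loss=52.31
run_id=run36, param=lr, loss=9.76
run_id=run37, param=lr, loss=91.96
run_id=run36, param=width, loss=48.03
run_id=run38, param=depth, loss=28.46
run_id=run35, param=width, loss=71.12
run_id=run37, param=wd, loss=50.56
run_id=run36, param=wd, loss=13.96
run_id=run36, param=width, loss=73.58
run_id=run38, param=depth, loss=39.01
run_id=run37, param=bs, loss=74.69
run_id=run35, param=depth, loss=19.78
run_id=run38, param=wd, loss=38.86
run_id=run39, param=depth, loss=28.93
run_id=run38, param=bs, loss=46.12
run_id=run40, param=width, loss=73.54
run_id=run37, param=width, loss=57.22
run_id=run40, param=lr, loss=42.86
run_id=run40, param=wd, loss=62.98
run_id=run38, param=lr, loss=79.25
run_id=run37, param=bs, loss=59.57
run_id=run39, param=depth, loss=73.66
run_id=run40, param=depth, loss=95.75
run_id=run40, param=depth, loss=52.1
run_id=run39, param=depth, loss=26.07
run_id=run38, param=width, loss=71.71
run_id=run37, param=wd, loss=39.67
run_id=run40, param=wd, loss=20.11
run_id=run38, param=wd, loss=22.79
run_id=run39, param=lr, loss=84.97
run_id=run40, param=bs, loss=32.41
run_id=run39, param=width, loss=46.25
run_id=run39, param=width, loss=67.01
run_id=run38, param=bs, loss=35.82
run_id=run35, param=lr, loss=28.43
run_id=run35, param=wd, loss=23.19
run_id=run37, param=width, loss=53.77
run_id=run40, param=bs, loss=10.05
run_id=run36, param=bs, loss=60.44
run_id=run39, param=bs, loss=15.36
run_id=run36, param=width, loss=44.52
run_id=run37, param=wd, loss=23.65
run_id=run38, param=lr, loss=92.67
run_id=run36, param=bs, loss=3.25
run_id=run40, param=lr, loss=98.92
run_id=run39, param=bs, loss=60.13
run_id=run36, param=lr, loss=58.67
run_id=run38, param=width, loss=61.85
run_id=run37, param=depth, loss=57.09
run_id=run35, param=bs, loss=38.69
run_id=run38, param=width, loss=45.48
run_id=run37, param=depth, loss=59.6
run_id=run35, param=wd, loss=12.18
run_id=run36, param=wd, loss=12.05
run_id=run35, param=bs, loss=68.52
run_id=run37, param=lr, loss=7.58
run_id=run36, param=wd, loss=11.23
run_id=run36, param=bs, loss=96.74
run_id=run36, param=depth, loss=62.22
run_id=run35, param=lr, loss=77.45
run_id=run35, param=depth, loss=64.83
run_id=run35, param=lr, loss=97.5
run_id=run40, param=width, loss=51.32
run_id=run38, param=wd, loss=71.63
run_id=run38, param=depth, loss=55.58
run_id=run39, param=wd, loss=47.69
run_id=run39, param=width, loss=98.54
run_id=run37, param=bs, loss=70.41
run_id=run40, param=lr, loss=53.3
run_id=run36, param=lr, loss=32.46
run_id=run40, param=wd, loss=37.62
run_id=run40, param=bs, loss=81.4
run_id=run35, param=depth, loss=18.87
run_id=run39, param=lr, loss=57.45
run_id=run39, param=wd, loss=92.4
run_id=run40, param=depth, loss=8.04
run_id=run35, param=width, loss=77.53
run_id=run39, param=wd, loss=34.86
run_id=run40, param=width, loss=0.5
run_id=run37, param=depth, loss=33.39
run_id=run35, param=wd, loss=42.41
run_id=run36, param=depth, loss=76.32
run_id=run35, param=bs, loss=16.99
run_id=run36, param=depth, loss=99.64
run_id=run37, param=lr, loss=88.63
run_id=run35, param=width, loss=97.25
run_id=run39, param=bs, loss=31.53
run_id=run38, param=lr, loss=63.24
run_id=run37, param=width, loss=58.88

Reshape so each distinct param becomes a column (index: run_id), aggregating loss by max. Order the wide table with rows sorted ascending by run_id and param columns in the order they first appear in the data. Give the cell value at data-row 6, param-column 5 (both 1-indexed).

With rows sorted ascending by run_id, row 6 is run_id=run40. param columns in first-appearance order: lr, bs, width, depth, wd; column 5 is wd.
Long rows with run_id=run40, param=wd: max(62.98, 20.11, 37.62) = 62.98.

62.98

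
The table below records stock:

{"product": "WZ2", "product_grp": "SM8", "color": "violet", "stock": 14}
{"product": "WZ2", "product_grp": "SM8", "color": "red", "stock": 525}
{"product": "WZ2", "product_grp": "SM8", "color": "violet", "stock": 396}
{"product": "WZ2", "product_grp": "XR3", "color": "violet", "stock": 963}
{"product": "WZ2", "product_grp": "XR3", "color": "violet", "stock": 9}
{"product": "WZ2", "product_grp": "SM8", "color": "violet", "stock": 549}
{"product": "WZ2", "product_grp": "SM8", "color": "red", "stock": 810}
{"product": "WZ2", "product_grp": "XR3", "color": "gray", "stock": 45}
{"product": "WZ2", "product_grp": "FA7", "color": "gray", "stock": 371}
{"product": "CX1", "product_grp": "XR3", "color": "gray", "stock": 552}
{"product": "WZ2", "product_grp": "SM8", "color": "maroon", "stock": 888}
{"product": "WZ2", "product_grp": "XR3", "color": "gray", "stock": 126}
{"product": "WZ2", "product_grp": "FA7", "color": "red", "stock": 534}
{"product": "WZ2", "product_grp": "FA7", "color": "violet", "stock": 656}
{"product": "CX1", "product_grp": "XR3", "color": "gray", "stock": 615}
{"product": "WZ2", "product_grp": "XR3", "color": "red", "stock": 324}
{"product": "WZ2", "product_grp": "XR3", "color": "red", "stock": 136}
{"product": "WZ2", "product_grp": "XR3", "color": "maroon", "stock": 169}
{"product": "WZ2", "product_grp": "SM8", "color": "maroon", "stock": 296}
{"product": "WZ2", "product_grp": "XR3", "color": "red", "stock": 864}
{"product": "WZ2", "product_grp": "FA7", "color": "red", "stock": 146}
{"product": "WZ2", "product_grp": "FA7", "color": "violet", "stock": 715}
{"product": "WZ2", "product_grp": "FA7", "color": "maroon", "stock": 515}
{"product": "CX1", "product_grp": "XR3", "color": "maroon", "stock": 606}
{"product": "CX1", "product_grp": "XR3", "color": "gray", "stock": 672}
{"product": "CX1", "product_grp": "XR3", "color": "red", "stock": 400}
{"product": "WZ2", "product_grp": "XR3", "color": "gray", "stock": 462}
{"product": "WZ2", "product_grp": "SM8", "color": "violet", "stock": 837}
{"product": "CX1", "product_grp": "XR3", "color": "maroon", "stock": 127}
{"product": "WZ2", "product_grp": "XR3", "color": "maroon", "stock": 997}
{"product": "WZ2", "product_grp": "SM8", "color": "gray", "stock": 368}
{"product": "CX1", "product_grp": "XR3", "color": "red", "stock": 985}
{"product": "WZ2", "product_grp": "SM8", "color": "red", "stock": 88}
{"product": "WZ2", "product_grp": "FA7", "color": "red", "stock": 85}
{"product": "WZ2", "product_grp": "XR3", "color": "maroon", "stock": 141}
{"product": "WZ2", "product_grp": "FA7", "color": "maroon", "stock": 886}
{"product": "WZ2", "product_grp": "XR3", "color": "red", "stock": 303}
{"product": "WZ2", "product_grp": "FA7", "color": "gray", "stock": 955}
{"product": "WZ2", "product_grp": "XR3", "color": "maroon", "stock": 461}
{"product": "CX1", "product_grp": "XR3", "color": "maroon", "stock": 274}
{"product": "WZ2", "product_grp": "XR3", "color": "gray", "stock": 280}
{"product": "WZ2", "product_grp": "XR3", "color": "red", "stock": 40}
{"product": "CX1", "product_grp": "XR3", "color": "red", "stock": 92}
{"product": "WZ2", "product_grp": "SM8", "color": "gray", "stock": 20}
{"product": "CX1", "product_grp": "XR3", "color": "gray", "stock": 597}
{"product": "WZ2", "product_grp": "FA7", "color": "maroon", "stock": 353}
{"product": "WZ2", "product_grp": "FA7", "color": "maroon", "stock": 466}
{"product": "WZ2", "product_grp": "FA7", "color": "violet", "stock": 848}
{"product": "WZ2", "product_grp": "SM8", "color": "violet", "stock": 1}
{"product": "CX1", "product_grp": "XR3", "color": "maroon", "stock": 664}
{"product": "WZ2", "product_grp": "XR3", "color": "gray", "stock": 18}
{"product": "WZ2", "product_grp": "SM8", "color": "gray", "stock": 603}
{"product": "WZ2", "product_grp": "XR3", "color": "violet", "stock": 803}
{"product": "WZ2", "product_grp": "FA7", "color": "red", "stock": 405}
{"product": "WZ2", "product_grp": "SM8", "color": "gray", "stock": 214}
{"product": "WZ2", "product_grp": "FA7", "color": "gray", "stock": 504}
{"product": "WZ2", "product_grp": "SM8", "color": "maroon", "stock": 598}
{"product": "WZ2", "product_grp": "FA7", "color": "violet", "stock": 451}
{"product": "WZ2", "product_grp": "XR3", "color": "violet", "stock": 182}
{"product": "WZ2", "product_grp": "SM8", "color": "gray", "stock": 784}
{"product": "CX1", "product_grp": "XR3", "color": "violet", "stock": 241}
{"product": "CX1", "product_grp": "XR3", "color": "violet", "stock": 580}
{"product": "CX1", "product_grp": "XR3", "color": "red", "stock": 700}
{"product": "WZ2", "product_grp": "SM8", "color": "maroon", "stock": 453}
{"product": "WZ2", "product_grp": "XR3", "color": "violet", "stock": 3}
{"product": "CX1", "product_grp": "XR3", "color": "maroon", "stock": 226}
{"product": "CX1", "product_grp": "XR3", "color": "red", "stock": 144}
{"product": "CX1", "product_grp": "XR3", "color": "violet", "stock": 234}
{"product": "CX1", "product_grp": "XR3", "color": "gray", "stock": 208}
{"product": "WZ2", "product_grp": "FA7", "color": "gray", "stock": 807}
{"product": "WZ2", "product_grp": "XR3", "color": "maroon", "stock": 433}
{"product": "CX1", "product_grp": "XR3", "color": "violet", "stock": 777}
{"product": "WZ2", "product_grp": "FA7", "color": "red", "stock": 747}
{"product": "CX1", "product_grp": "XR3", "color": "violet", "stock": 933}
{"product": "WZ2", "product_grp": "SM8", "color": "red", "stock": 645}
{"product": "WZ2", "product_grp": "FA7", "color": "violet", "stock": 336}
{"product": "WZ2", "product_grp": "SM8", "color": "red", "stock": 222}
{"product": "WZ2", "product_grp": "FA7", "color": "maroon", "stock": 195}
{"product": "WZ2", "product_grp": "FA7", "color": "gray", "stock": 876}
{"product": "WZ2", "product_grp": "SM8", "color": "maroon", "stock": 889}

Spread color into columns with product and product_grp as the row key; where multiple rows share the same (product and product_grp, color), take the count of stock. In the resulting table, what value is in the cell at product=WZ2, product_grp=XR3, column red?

Rows with product=WZ2, product_grp=XR3 and color=red: stock values are 324, 136, 864, 303, 40.
5 rows match — count = 5.

5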